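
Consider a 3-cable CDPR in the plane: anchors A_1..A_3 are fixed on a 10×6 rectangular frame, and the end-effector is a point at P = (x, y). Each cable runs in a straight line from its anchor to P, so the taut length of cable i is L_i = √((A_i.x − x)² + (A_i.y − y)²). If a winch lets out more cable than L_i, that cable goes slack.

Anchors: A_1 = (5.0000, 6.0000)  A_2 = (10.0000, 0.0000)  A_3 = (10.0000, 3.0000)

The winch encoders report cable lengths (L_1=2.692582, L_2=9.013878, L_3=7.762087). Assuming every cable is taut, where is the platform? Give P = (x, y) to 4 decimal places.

expand ‖A_i−P‖²=L_i² and subtract eq 1 (q_i ≔ ‖A_i‖²−L_i²)
q_1 = 25.0000+36.0000−7.2500 = 53.7500
eq1−eq2 → [-10.0000  12.0000]·P = 35.0000
eq1−eq3 → [-10.0000  6.0000]·P = 5.0000
2×2 solve → P = (2.5000, 5.0000)

(2.5000, 5.0000)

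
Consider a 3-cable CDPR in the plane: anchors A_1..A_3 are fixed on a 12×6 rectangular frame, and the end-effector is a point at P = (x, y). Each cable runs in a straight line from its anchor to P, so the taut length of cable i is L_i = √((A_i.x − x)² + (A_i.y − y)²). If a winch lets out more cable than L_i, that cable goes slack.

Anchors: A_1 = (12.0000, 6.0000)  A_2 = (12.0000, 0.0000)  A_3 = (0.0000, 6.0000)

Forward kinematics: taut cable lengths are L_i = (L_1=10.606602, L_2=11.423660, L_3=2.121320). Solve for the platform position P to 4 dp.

circle eqns → linear via eq_j − eq_1; set c_j = A_j·A_j − L_j²
c_1 = 144.0000+36.0000−112.5000 = 67.5000
0.0000·x + 12.0000·y = c_1−c_2 = 54.0000
24.0000·x + 0.0000·y = c_1−c_3 = 36.0000
solve first two rows → x=1.5000, y=4.5000

(1.5000, 4.5000)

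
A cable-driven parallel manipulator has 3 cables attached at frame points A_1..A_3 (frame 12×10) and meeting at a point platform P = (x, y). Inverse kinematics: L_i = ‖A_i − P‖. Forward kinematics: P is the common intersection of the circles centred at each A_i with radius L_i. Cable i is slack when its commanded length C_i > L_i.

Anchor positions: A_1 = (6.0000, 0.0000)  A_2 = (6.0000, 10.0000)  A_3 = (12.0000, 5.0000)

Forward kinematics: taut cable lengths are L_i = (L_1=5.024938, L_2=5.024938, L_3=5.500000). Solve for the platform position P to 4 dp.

each cable: (A_i−P)·(A_i−P) = L_i²; let k_i = ‖A_i‖²−L_i²
k_1 = 36.0000+0.0000−25.2500 = 10.7500
row 1: 0.0000x − 20.0000y = -100.0000  (k_2=110.7500)
row 2: -12.0000x − 10.0000y = -128.0000  (k_3=138.7500)
Cramer on rows 1–2 → x = 6.5000, y = 5.0000

(6.5000, 5.0000)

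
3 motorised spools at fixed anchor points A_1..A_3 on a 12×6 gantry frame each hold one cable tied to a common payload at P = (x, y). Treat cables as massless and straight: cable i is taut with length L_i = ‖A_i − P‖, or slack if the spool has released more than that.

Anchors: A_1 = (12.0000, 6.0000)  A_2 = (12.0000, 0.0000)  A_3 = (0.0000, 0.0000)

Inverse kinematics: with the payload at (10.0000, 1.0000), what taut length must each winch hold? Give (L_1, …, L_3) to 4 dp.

L_1 = √((12.0000−10.0000)² + (6.0000−1.0000)²) = 5.3852
L_2 = √((12.0000−10.0000)² + (0.0000−1.0000)²) = 2.2361
L_3 = √((0.0000−10.0000)² + (0.0000−1.0000)²) = 10.0499

(5.3852, 2.2361, 10.0499)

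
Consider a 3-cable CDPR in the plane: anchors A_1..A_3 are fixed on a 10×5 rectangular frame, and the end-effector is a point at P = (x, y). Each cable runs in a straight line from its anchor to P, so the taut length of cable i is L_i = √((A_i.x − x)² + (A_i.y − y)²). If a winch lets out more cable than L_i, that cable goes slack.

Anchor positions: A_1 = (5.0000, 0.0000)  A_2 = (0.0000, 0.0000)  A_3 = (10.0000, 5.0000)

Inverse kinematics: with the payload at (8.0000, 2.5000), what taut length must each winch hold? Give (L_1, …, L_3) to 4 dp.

(3.9051, 8.3815, 3.2016)

cable 1: Δx=-3.0000, Δy=-2.5000; L_1 = √(Δx²+Δy²) = 3.9051
cable 2: Δx=-8.0000, Δy=-2.5000; L_2 = √(Δx²+Δy²) = 8.3815
cable 3: Δx=2.0000, Δy=2.5000; L_3 = √(Δx²+Δy²) = 3.2016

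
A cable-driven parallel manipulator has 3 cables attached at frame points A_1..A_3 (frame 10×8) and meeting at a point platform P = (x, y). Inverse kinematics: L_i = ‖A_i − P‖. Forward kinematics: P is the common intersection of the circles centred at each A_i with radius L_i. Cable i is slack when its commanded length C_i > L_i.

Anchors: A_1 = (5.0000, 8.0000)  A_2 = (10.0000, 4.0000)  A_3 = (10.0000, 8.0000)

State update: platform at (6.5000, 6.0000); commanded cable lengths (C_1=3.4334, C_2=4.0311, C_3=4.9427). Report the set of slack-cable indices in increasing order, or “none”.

1, 3

i=1: geometric 2.5000 vs commanded 3.4334 ⇒ slack
i=2: geometric 4.0311 vs commanded 4.0311 ⇒ taut
i=3: geometric 4.0311 vs commanded 4.9427 ⇒ slack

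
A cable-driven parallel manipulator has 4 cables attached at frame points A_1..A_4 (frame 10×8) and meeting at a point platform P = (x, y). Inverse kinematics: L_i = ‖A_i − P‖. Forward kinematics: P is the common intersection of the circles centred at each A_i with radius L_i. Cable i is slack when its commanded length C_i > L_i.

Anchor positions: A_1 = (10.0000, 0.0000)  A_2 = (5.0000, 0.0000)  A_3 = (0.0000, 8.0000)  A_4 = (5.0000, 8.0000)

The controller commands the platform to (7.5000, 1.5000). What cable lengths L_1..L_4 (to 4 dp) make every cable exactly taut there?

L_1: Δ = A_1−P = (2.5000, -1.5000) → ‖Δ‖ = √8.5000 = 2.9155
L_2: Δ = A_2−P = (-2.5000, -1.5000) → ‖Δ‖ = √8.5000 = 2.9155
L_3: Δ = A_3−P = (-7.5000, 6.5000) → ‖Δ‖ = √98.5000 = 9.9247
L_4: Δ = A_4−P = (-2.5000, 6.5000) → ‖Δ‖ = √48.5000 = 6.9642

(2.9155, 2.9155, 9.9247, 6.9642)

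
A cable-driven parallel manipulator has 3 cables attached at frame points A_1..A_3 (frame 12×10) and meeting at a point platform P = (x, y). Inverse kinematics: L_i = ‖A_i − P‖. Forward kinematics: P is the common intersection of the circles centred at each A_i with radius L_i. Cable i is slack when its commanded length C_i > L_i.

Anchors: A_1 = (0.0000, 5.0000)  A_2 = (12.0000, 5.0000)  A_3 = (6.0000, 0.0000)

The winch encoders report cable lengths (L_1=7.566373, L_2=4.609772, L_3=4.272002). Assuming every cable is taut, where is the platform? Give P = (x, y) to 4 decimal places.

(7.5000, 4.0000)

circle eqns → linear via eq_j − eq_1; set k_j = A_j·A_j − L_j²
k_1 = 0.0000+25.0000−57.2500 = -32.2500
-24.0000·x + 0.0000·y = k_1−k_2 = -180.0000
-12.0000·x + 10.0000·y = k_1−k_3 = -50.0000
solve first two rows → x=7.5000, y=4.0000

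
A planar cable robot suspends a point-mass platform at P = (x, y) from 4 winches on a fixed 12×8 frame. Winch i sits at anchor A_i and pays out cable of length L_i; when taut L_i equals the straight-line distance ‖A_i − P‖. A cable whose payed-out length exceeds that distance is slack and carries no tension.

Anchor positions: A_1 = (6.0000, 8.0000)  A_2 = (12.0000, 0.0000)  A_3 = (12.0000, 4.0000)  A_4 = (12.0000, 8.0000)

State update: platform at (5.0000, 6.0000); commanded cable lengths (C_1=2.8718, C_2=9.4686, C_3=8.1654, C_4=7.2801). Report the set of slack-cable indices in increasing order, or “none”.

1, 2, 3

i=1: geometric 2.2361 vs commanded 2.8718 ⇒ slack
i=2: geometric 9.2195 vs commanded 9.4686 ⇒ slack
i=3: geometric 7.2801 vs commanded 8.1654 ⇒ slack
i=4: geometric 7.2801 vs commanded 7.2801 ⇒ taut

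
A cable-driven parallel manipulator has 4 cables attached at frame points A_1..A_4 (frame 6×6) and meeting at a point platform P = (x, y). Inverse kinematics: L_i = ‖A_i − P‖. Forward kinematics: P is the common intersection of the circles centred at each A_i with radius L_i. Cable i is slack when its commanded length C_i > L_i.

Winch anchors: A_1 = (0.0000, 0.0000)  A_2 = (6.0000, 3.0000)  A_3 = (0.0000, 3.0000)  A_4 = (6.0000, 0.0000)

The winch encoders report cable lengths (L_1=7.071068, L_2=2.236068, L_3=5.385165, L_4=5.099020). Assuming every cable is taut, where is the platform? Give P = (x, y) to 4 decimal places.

expand ‖A_i−P‖²=L_i² and subtract eq 1 (k_i ≔ ‖A_i‖²−L_i²)
k_1 = 0.0000+0.0000−50.0000 = -50.0000
eq1−eq2 → [-12.0000  -6.0000]·P = -90.0000
eq1−eq3 → [0.0000  -6.0000]·P = -30.0000
eq1−eq4 → [-12.0000  0.0000]·P = -60.0000
2×2 solve → P = (5.0000, 5.0000)
check cable 4: ‖A_4−P‖² = 26.0000 ≈ L_4² = 26.0000 ✓

(5.0000, 5.0000)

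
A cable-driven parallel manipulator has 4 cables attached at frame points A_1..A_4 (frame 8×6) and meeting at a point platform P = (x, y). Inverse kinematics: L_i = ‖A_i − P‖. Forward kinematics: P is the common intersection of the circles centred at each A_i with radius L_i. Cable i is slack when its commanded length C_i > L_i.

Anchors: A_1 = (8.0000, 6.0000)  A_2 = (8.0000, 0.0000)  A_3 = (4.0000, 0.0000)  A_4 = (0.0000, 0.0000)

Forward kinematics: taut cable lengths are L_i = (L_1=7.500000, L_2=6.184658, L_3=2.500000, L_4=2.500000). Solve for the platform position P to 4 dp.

expand ‖A_i−P‖²=L_i² and subtract eq 1 (c_i ≔ ‖A_i‖²−L_i²)
c_1 = 64.0000+36.0000−56.2500 = 43.7500
eq1−eq2 → [0.0000  12.0000]·P = 18.0000
eq1−eq3 → [8.0000  12.0000]·P = 34.0000
eq1−eq4 → [16.0000  12.0000]·P = 50.0000
2×2 solve → P = (2.0000, 1.5000)
check cable 4: ‖A_4−P‖² = 6.2500 ≈ L_4² = 6.2500 ✓

(2.0000, 1.5000)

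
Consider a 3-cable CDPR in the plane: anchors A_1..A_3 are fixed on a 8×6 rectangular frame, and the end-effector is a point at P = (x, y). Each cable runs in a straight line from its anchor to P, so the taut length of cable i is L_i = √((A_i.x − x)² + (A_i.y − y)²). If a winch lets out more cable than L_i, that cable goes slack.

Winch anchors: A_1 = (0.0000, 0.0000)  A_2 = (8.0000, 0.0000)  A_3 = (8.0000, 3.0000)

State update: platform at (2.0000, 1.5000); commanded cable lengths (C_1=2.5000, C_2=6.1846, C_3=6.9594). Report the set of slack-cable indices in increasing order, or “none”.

3

cable 1: √((-2.0000)²+(-1.5000)²)=2.5000, C_1=2.5000: taut
cable 2: √((6.0000)²+(-1.5000)²)=6.1847, C_2=6.1846: taut
cable 3: √((6.0000)²+(1.5000)²)=6.1847, C_3=6.9594: slack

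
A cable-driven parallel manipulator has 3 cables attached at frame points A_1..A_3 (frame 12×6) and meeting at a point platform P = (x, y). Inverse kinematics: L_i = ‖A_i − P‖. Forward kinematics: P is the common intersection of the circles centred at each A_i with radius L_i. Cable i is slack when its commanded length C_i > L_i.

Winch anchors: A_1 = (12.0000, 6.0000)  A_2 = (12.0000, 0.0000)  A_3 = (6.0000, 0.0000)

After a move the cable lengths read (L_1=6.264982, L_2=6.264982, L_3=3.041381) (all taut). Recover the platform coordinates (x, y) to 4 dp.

(6.5000, 3.0000)

each cable: (A_i−P)·(A_i−P) = L_i²; let q_i = ‖A_i‖²−L_i²
q_1 = 144.0000+36.0000−39.2500 = 140.7500
row 1: 0.0000x + 12.0000y = 36.0000  (q_2=104.7500)
row 2: 12.0000x + 12.0000y = 114.0000  (q_3=26.7500)
Cramer on rows 1–2 → x = 6.5000, y = 3.0000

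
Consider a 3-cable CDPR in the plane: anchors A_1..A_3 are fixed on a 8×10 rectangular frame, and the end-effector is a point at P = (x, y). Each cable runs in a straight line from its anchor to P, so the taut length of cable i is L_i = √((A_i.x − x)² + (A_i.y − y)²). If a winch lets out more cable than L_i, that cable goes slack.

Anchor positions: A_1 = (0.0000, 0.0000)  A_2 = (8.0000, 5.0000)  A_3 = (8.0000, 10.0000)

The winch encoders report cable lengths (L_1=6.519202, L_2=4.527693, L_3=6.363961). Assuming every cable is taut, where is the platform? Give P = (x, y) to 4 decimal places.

(3.5000, 5.5000)

circle eqns → linear via eq_j − eq_1; set k_j = A_j·A_j − L_j²
k_1 = 0.0000+0.0000−42.5000 = -42.5000
-16.0000·x − 10.0000·y = k_1−k_2 = -111.0000
-16.0000·x − 20.0000·y = k_1−k_3 = -166.0000
solve first two rows → x=3.5000, y=5.5000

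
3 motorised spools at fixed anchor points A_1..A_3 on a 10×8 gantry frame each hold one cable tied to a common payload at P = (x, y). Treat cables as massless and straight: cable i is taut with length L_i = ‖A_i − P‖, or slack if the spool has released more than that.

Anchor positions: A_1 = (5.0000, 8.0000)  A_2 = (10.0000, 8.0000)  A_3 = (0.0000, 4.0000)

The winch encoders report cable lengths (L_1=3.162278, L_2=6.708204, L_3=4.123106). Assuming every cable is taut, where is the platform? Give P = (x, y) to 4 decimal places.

(4.0000, 5.0000)

circle eqns → linear via eq_j − eq_1; set k_j = A_j·A_j − L_j²
k_1 = 25.0000+64.0000−10.0000 = 79.0000
-10.0000·x + 0.0000·y = k_1−k_2 = -40.0000
10.0000·x + 8.0000·y = k_1−k_3 = 80.0000
solve first two rows → x=4.0000, y=5.0000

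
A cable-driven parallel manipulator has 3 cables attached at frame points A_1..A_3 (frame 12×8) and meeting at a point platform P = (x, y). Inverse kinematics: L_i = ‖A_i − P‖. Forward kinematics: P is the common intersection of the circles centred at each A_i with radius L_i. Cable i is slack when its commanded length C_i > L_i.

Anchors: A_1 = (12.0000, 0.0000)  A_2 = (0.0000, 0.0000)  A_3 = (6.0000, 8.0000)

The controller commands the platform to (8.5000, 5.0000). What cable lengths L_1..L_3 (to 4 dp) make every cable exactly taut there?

(6.1033, 9.8615, 3.9051)

L_1 = √((12.0000−8.5000)² + (0.0000−5.0000)²) = 6.1033
L_2 = √((0.0000−8.5000)² + (0.0000−5.0000)²) = 9.8615
L_3 = √((6.0000−8.5000)² + (8.0000−5.0000)²) = 3.9051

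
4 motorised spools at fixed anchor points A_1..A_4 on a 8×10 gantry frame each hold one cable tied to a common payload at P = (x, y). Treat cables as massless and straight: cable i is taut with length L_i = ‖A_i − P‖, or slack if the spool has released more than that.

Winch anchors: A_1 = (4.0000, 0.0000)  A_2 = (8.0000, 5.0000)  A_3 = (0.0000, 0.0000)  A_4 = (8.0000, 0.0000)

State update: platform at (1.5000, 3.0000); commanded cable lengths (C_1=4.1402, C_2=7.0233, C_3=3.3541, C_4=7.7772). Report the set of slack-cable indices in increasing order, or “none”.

i=1: geometric 3.9051 vs commanded 4.1402 ⇒ slack
i=2: geometric 6.8007 vs commanded 7.0233 ⇒ slack
i=3: geometric 3.3541 vs commanded 3.3541 ⇒ taut
i=4: geometric 7.1589 vs commanded 7.7772 ⇒ slack

1, 2, 4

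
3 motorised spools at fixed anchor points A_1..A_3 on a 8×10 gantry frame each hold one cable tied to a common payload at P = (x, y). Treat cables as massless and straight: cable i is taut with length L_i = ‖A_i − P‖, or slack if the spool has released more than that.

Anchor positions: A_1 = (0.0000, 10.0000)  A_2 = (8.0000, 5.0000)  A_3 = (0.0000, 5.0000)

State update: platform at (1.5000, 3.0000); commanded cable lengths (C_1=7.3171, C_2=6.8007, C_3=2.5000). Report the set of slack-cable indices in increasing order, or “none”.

1

i=1: geometric 7.1589 vs commanded 7.3171 ⇒ slack
i=2: geometric 6.8007 vs commanded 6.8007 ⇒ taut
i=3: geometric 2.5000 vs commanded 2.5000 ⇒ taut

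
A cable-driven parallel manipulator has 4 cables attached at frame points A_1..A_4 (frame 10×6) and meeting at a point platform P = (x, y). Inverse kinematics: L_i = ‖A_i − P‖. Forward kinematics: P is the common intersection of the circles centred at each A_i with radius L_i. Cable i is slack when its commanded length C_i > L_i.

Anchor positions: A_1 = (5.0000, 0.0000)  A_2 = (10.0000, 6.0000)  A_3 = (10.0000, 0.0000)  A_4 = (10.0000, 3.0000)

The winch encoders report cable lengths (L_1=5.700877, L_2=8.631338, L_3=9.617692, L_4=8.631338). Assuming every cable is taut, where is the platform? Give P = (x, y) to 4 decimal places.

each cable: (A_i−P)·(A_i−P) = L_i²; let q_i = ‖A_i‖²−L_i²
q_1 = 25.0000+0.0000−32.5000 = -7.5000
row 1: -10.0000x − 12.0000y = -69.0000  (q_2=61.5000)
row 2: -10.0000x + 0.0000y = -15.0000  (q_3=7.5000)
row 3: -10.0000x − 6.0000y = -42.0000  (q_4=34.5000)
Cramer on rows 1–2 → x = 1.5000, y = 4.5000
check cable 4: ‖A_4−P‖² = 74.5000 ≈ L_4² = 74.5000 ✓

(1.5000, 4.5000)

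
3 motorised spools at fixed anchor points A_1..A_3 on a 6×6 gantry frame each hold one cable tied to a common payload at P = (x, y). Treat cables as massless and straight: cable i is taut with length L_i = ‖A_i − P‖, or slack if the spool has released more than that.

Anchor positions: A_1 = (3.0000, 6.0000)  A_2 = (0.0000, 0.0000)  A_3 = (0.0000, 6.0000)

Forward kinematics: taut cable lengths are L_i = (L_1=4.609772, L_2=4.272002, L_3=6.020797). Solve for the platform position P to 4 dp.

(4.0000, 1.5000)

expand ‖A_i−P‖²=L_i² and subtract eq 1 (c_i ≔ ‖A_i‖²−L_i²)
c_1 = 9.0000+36.0000−21.2500 = 23.7500
eq1−eq2 → [6.0000  12.0000]·P = 42.0000
eq1−eq3 → [6.0000  0.0000]·P = 24.0000
2×2 solve → P = (4.0000, 1.5000)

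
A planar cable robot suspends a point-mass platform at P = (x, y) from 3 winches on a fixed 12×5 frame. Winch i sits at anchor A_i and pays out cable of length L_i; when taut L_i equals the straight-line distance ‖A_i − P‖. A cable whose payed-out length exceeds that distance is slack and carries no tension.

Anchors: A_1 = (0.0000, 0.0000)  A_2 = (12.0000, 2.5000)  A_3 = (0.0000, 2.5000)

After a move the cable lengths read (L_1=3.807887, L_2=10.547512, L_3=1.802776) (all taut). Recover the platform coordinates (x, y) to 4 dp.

expand ‖A_i−P‖²=L_i² and subtract eq 1 (k_i ≔ ‖A_i‖²−L_i²)
k_1 = 0.0000+0.0000−14.5000 = -14.5000
eq1−eq2 → [-24.0000  -5.0000]·P = -53.5000
eq1−eq3 → [0.0000  -5.0000]·P = -17.5000
2×2 solve → P = (1.5000, 3.5000)

(1.5000, 3.5000)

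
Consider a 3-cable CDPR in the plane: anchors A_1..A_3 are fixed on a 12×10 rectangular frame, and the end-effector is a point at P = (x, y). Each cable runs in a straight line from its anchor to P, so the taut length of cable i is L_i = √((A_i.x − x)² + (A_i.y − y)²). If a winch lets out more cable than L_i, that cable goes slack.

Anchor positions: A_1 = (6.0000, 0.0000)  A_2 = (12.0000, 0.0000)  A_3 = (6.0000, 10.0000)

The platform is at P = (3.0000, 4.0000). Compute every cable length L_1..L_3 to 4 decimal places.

(5.0000, 9.8489, 6.7082)

L_1 = √((6.0000−3.0000)² + (0.0000−4.0000)²) = 5.0000
L_2 = √((12.0000−3.0000)² + (0.0000−4.0000)²) = 9.8489
L_3 = √((6.0000−3.0000)² + (10.0000−4.0000)²) = 6.7082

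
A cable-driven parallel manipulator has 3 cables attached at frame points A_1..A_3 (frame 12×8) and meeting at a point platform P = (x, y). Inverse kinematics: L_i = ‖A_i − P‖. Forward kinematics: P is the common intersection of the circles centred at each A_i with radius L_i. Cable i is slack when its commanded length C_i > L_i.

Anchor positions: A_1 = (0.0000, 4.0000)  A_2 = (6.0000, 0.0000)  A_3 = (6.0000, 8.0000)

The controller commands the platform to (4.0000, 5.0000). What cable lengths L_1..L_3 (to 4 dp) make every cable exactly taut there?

cable 1: Δx=-4.0000, Δy=-1.0000; L_1 = √(Δx²+Δy²) = 4.1231
cable 2: Δx=2.0000, Δy=-5.0000; L_2 = √(Δx²+Δy²) = 5.3852
cable 3: Δx=2.0000, Δy=3.0000; L_3 = √(Δx²+Δy²) = 3.6056

(4.1231, 5.3852, 3.6056)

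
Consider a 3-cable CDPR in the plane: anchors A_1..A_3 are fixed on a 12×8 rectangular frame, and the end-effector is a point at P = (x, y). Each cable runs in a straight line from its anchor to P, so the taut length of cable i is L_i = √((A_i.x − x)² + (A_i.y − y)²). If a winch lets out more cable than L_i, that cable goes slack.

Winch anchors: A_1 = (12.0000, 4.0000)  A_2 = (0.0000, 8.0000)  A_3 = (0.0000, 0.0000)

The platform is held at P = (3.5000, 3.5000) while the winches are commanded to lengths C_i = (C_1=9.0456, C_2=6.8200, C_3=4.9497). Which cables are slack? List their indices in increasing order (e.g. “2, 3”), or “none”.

1, 2

cable 1: √((8.5000)²+(0.5000)²)=8.5147, C_1=9.0456: slack
cable 2: √((-3.5000)²+(4.5000)²)=5.7009, C_2=6.8200: slack
cable 3: √((-3.5000)²+(-3.5000)²)=4.9497, C_3=4.9497: taut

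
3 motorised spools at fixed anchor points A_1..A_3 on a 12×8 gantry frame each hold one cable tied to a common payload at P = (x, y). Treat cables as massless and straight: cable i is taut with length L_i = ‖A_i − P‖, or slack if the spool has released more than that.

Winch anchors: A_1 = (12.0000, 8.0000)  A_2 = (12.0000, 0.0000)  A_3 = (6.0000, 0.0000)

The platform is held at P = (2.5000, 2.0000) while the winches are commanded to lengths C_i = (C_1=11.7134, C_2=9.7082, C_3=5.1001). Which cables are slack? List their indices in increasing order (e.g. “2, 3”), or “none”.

1, 3

i=1: geometric 11.2361 vs commanded 11.7134 ⇒ slack
i=2: geometric 9.7082 vs commanded 9.7082 ⇒ taut
i=3: geometric 4.0311 vs commanded 5.1001 ⇒ slack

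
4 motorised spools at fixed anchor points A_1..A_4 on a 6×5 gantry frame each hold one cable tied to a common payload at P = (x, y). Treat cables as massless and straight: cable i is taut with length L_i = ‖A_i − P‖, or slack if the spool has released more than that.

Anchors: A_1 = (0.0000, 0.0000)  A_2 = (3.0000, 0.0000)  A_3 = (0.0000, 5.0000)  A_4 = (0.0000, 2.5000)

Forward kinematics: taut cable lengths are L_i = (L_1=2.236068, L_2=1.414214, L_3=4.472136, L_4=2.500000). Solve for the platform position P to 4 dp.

(2.0000, 1.0000)

each cable: (A_i−P)·(A_i−P) = L_i²; let c_i = ‖A_i‖²−L_i²
c_1 = 0.0000+0.0000−5.0000 = -5.0000
row 1: -6.0000x + 0.0000y = -12.0000  (c_2=7.0000)
row 2: 0.0000x − 10.0000y = -10.0000  (c_3=5.0000)
row 3: 0.0000x − 5.0000y = -5.0000  (c_4=0.0000)
Cramer on rows 1–2 → x = 2.0000, y = 1.0000
check cable 4: ‖A_4−P‖² = 6.2500 ≈ L_4² = 6.2500 ✓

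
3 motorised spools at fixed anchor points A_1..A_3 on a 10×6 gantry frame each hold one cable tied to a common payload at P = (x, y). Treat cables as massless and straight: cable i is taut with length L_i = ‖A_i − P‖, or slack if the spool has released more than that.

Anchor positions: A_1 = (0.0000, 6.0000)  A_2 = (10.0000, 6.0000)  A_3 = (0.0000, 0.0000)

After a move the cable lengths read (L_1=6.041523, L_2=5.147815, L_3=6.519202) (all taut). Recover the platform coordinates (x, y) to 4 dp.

expand ‖A_i−P‖²=L_i² and subtract eq 1 (c_i ≔ ‖A_i‖²−L_i²)
c_1 = 0.0000+36.0000−36.5000 = -0.5000
eq1−eq2 → [-20.0000  0.0000]·P = -110.0000
eq1−eq3 → [0.0000  12.0000]·P = 42.0000
2×2 solve → P = (5.5000, 3.5000)

(5.5000, 3.5000)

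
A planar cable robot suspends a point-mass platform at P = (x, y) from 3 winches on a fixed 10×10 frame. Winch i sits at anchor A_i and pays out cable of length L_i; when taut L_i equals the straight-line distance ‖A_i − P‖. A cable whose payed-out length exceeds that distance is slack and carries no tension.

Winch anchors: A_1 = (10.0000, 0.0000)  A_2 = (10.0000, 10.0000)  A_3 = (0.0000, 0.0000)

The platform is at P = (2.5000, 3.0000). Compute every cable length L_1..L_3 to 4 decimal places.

cable 1: Δx=7.5000, Δy=-3.0000; L_1 = √(Δx²+Δy²) = 8.0777
cable 2: Δx=7.5000, Δy=7.0000; L_2 = √(Δx²+Δy²) = 10.2591
cable 3: Δx=-2.5000, Δy=-3.0000; L_3 = √(Δx²+Δy²) = 3.9051

(8.0777, 10.2591, 3.9051)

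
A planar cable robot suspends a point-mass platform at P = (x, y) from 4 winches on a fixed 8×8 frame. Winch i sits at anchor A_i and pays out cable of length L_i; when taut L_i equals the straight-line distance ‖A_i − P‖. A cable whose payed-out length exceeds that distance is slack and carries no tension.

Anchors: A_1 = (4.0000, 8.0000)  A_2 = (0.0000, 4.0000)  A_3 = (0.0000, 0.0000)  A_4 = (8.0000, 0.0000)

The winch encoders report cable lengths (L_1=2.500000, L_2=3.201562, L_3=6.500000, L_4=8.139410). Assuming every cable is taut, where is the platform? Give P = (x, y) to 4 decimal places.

(2.5000, 6.0000)

circle eqns → linear via eq_j − eq_1; set k_j = A_j·A_j − L_j²
k_1 = 16.0000+64.0000−6.2500 = 73.7500
8.0000·x + 8.0000·y = k_1−k_2 = 68.0000
8.0000·x + 16.0000·y = k_1−k_3 = 116.0000
-8.0000·x + 16.0000·y = k_1−k_4 = 76.0000
solve first two rows → x=2.5000, y=6.0000
check cable 4: ‖A_4−P‖² = 66.2500 ≈ L_4² = 66.2500 ✓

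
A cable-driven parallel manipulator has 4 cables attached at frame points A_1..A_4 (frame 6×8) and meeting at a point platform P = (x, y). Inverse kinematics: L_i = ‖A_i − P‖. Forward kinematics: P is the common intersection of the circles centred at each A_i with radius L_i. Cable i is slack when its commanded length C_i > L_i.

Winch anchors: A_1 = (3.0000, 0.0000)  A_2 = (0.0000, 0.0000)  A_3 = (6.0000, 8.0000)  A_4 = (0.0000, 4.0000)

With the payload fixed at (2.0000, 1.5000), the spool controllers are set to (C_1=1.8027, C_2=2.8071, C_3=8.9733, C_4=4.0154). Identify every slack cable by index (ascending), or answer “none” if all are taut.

cable 1: L_1 = ‖A_1−P‖ = 1.8028;  C_1 = 1.8027 → taut
cable 2: L_2 = ‖A_2−P‖ = 2.5000;  C_2 = 2.8071 → slack
cable 3: L_3 = ‖A_3−P‖ = 7.6322;  C_3 = 8.9733 → slack
cable 4: L_4 = ‖A_4−P‖ = 3.2016;  C_4 = 4.0154 → slack

2, 3, 4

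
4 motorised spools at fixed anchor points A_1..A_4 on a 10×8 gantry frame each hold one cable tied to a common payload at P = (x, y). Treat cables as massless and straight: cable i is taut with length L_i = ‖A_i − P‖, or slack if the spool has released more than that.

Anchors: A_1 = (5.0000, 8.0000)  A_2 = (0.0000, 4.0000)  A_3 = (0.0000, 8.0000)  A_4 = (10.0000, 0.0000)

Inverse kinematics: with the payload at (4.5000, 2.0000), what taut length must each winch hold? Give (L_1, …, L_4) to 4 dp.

L_1 = √((5.0000−4.5000)² + (8.0000−2.0000)²) = 6.0208
L_2 = √((0.0000−4.5000)² + (4.0000−2.0000)²) = 4.9244
L_3 = √((0.0000−4.5000)² + (8.0000−2.0000)²) = 7.5000
L_4 = √((10.0000−4.5000)² + (0.0000−2.0000)²) = 5.8523

(6.0208, 4.9244, 7.5000, 5.8523)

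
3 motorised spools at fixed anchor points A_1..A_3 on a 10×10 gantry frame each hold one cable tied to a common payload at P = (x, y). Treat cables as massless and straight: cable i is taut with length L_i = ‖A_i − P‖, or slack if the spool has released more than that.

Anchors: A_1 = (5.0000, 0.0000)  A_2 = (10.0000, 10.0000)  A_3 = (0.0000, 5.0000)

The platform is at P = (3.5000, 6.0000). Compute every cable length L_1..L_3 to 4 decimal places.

(6.1847, 7.6322, 3.6401)

L_1 = √((5.0000−3.5000)² + (0.0000−6.0000)²) = 6.1847
L_2 = √((10.0000−3.5000)² + (10.0000−6.0000)²) = 7.6322
L_3 = √((0.0000−3.5000)² + (5.0000−6.0000)²) = 3.6401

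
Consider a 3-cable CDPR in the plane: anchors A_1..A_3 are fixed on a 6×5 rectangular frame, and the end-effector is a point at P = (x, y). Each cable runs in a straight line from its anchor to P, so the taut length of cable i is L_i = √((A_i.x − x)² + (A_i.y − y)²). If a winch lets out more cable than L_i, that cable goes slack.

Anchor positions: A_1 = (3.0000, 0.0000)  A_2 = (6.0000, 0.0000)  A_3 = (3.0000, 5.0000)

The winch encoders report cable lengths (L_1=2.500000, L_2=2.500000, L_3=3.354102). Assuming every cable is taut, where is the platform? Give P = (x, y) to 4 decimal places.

(4.5000, 2.0000)

each cable: (A_i−P)·(A_i−P) = L_i²; let k_i = ‖A_i‖²−L_i²
k_1 = 9.0000+0.0000−6.2500 = 2.7500
row 1: -6.0000x + 0.0000y = -27.0000  (k_2=29.7500)
row 2: 0.0000x − 10.0000y = -20.0000  (k_3=22.7500)
Cramer on rows 1–2 → x = 4.5000, y = 2.0000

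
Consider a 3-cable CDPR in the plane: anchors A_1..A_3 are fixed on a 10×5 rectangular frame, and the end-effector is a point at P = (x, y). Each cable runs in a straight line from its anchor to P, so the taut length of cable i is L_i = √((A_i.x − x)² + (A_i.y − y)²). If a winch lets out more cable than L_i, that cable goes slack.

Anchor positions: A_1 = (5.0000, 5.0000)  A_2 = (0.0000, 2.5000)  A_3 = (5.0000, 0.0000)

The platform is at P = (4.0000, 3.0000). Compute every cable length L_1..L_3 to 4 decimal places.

cable 1: Δx=1.0000, Δy=2.0000; L_1 = √(Δx²+Δy²) = 2.2361
cable 2: Δx=-4.0000, Δy=-0.5000; L_2 = √(Δx²+Δy²) = 4.0311
cable 3: Δx=1.0000, Δy=-3.0000; L_3 = √(Δx²+Δy²) = 3.1623

(2.2361, 4.0311, 3.1623)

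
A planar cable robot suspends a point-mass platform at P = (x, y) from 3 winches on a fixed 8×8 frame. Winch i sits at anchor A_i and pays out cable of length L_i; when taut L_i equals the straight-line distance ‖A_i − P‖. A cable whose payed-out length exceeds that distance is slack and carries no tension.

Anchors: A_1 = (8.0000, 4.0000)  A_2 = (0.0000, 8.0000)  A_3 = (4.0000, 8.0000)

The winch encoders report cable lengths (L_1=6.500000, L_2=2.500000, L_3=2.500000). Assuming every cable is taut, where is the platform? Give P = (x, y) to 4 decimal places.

expand ‖A_i−P‖²=L_i² and subtract eq 1 (c_i ≔ ‖A_i‖²−L_i²)
c_1 = 64.0000+16.0000−42.2500 = 37.7500
eq1−eq2 → [16.0000  -8.0000]·P = -20.0000
eq1−eq3 → [8.0000  -8.0000]·P = -36.0000
2×2 solve → P = (2.0000, 6.5000)

(2.0000, 6.5000)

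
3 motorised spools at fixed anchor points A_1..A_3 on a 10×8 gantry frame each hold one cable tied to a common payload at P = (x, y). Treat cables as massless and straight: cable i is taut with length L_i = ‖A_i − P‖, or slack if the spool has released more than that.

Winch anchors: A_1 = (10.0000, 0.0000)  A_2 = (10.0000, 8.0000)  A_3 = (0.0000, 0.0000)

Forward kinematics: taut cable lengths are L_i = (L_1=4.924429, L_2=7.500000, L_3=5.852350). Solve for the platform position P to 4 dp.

circle eqns → linear via eq_j − eq_1; set k_j = A_j·A_j − L_j²
k_1 = 100.0000+0.0000−24.2500 = 75.7500
0.0000·x − 16.0000·y = k_1−k_2 = -32.0000
20.0000·x + 0.0000·y = k_1−k_3 = 110.0000
solve first two rows → x=5.5000, y=2.0000

(5.5000, 2.0000)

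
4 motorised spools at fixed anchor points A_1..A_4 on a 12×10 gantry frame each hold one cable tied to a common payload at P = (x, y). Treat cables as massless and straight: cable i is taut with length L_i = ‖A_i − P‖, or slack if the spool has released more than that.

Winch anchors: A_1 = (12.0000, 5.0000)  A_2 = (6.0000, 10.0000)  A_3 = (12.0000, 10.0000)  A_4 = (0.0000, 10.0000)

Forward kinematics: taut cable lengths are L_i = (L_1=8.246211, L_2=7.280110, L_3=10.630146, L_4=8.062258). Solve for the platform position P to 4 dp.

(4.0000, 3.0000)

expand ‖A_i−P‖²=L_i² and subtract eq 1 (k_i ≔ ‖A_i‖²−L_i²)
k_1 = 144.0000+25.0000−68.0000 = 101.0000
eq1−eq2 → [12.0000  -10.0000]·P = 18.0000
eq1−eq3 → [0.0000  -10.0000]·P = -30.0000
eq1−eq4 → [24.0000  -10.0000]·P = 66.0000
2×2 solve → P = (4.0000, 3.0000)
check cable 4: ‖A_4−P‖² = 65.0000 ≈ L_4² = 65.0000 ✓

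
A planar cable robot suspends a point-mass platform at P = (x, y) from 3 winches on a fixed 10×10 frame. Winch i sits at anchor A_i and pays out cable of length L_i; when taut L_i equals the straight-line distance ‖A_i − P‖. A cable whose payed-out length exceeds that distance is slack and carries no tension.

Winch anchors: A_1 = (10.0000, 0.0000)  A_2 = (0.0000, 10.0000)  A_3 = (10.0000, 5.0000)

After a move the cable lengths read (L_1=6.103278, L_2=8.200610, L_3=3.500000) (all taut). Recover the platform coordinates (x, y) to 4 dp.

(6.5000, 5.0000)

each cable: (A_i−P)·(A_i−P) = L_i²; let k_i = ‖A_i‖²−L_i²
k_1 = 100.0000+0.0000−37.2500 = 62.7500
row 1: 20.0000x − 20.0000y = 30.0000  (k_2=32.7500)
row 2: 0.0000x − 10.0000y = -50.0000  (k_3=112.7500)
Cramer on rows 1–2 → x = 6.5000, y = 5.0000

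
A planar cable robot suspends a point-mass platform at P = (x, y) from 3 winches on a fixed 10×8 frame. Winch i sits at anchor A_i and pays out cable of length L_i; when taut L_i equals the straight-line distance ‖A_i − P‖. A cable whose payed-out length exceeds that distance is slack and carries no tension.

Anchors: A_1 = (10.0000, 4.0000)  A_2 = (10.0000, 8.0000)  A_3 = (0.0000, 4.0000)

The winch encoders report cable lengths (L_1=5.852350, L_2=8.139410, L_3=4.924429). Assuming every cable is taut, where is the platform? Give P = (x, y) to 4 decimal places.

(4.5000, 2.0000)

expand ‖A_i−P‖²=L_i² and subtract eq 1 (k_i ≔ ‖A_i‖²−L_i²)
k_1 = 100.0000+16.0000−34.2500 = 81.7500
eq1−eq2 → [0.0000  -8.0000]·P = -16.0000
eq1−eq3 → [20.0000  0.0000]·P = 90.0000
2×2 solve → P = (4.5000, 2.0000)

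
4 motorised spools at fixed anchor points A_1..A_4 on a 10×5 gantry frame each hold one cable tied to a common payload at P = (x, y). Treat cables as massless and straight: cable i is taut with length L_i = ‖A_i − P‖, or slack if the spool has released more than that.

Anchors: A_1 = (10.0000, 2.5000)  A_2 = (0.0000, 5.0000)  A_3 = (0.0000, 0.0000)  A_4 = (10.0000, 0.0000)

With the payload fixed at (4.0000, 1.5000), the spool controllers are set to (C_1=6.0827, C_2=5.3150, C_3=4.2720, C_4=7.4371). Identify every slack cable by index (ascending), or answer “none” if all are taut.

cable 1: L_1 = ‖A_1−P‖ = 6.0828;  C_1 = 6.0827 → taut
cable 2: L_2 = ‖A_2−P‖ = 5.3151;  C_2 = 5.3150 → taut
cable 3: L_3 = ‖A_3−P‖ = 4.2720;  C_3 = 4.2720 → taut
cable 4: L_4 = ‖A_4−P‖ = 6.1847;  C_4 = 7.4371 → slack

4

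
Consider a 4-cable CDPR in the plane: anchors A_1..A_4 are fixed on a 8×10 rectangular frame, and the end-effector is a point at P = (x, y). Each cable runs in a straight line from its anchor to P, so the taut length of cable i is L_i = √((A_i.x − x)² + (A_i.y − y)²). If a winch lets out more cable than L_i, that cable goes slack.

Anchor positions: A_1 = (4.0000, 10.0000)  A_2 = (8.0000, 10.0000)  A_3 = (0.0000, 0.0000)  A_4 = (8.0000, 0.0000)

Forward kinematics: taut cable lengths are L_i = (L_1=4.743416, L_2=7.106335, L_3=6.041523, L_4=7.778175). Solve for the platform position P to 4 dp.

(2.5000, 5.5000)

each cable: (A_i−P)·(A_i−P) = L_i²; let c_i = ‖A_i‖²−L_i²
c_1 = 16.0000+100.0000−22.5000 = 93.5000
row 1: -8.0000x + 0.0000y = -20.0000  (c_2=113.5000)
row 2: 8.0000x + 20.0000y = 130.0000  (c_3=-36.5000)
row 3: -8.0000x + 20.0000y = 90.0000  (c_4=3.5000)
Cramer on rows 1–2 → x = 2.5000, y = 5.5000
check cable 4: ‖A_4−P‖² = 60.5000 ≈ L_4² = 60.5000 ✓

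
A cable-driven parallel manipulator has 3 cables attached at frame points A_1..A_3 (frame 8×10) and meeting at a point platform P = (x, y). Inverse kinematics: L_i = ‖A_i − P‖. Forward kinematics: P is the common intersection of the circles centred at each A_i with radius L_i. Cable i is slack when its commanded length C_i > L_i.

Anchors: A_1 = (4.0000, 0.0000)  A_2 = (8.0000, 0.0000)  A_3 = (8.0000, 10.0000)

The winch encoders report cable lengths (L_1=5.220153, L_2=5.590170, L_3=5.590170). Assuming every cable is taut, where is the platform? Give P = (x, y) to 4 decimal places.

each cable: (A_i−P)·(A_i−P) = L_i²; let q_i = ‖A_i‖²−L_i²
q_1 = 16.0000+0.0000−27.2500 = -11.2500
row 1: -8.0000x + 0.0000y = -44.0000  (q_2=32.7500)
row 2: -8.0000x − 20.0000y = -144.0000  (q_3=132.7500)
Cramer on rows 1–2 → x = 5.5000, y = 5.0000

(5.5000, 5.0000)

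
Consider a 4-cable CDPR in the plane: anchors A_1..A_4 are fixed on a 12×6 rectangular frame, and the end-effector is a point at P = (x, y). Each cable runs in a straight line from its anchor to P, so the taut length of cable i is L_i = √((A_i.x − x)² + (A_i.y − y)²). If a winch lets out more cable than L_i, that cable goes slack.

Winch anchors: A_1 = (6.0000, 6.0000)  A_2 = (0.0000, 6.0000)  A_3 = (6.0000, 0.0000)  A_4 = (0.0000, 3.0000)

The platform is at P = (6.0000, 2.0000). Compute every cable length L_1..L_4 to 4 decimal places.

(4.0000, 7.2111, 2.0000, 6.0828)

cable 1: Δx=0.0000, Δy=4.0000; L_1 = √(Δx²+Δy²) = 4.0000
cable 2: Δx=-6.0000, Δy=4.0000; L_2 = √(Δx²+Δy²) = 7.2111
cable 3: Δx=0.0000, Δy=-2.0000; L_3 = √(Δx²+Δy²) = 2.0000
cable 4: Δx=-6.0000, Δy=1.0000; L_4 = √(Δx²+Δy²) = 6.0828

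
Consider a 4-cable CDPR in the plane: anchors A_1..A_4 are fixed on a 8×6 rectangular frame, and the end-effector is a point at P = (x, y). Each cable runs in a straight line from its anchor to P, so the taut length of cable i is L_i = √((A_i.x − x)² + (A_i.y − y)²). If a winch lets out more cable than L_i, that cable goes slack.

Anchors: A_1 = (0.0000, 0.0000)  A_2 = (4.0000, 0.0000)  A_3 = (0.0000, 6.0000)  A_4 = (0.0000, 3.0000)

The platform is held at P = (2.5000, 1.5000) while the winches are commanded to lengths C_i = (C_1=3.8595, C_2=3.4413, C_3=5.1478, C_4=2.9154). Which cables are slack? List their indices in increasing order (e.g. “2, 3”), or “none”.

cable 1: √((-2.5000)²+(-1.5000)²)=2.9155, C_1=3.8595: slack
cable 2: √((1.5000)²+(-1.5000)²)=2.1213, C_2=3.4413: slack
cable 3: √((-2.5000)²+(4.5000)²)=5.1478, C_3=5.1478: taut
cable 4: √((-2.5000)²+(1.5000)²)=2.9155, C_4=2.9154: taut

1, 2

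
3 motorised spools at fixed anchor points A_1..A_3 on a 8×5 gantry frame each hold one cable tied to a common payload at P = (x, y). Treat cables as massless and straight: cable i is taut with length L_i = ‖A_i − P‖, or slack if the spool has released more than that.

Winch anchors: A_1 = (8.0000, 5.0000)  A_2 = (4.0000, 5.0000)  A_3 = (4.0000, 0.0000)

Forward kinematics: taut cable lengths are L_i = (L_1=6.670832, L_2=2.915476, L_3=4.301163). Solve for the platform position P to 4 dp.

each cable: (A_i−P)·(A_i−P) = L_i²; let q_i = ‖A_i‖²−L_i²
q_1 = 64.0000+25.0000−44.5000 = 44.5000
row 1: 8.0000x + 0.0000y = 12.0000  (q_2=32.5000)
row 2: 8.0000x + 10.0000y = 47.0000  (q_3=-2.5000)
Cramer on rows 1–2 → x = 1.5000, y = 3.5000

(1.5000, 3.5000)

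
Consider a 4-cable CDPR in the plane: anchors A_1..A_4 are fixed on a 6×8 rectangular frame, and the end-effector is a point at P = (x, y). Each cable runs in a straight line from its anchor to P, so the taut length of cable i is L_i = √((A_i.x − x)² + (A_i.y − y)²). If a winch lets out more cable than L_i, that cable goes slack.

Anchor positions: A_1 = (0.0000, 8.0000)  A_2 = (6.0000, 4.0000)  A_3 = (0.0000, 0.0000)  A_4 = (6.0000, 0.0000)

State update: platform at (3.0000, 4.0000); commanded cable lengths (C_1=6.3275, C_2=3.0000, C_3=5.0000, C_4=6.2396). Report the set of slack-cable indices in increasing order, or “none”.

1, 4

cable 1: √((-3.0000)²+(4.0000)²)=5.0000, C_1=6.3275: slack
cable 2: √((3.0000)²+(0.0000)²)=3.0000, C_2=3.0000: taut
cable 3: √((-3.0000)²+(-4.0000)²)=5.0000, C_3=5.0000: taut
cable 4: √((3.0000)²+(-4.0000)²)=5.0000, C_4=6.2396: slack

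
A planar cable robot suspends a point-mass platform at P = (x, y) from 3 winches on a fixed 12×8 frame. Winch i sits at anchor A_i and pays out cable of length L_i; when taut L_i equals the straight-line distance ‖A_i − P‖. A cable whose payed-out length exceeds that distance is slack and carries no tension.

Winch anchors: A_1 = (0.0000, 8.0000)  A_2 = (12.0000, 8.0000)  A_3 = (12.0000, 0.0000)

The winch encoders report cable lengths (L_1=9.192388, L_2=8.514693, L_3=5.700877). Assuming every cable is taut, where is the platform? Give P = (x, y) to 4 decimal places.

each cable: (A_i−P)·(A_i−P) = L_i²; let q_i = ‖A_i‖²−L_i²
q_1 = 0.0000+64.0000−84.5000 = -20.5000
row 1: -24.0000x + 0.0000y = -156.0000  (q_2=135.5000)
row 2: -24.0000x + 16.0000y = -132.0000  (q_3=111.5000)
Cramer on rows 1–2 → x = 6.5000, y = 1.5000

(6.5000, 1.5000)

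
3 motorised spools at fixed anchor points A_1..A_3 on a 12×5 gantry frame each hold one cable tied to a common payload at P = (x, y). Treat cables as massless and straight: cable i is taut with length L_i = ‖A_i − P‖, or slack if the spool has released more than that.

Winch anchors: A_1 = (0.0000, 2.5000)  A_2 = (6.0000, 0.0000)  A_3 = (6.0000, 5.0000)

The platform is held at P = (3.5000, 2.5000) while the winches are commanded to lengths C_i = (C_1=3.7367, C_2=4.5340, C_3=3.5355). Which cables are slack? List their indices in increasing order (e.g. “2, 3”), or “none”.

1, 2

cable 1: √((-3.5000)²+(0.0000)²)=3.5000, C_1=3.7367: slack
cable 2: √((2.5000)²+(-2.5000)²)=3.5355, C_2=4.5340: slack
cable 3: √((2.5000)²+(2.5000)²)=3.5355, C_3=3.5355: taut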